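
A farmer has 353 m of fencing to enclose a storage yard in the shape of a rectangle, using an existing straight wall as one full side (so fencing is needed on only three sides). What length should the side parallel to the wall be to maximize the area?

353/2

Let the sides perpendicular to the wall have length x and the parallel side y, so 2x + y = 353 and the area is A = xy = x(353 − 2x).
A'(x) = 353 − 4x = 0 gives x = 353/4, and A''(x) = −4 < 0 confirms a maximum.
Then y = 353 − 2·353/4 = 353/2 and A = 124609/8.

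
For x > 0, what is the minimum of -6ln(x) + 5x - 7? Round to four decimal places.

R'(x) = -6/x + 5 = 0 gives x = 6/5.
R''(x) = 6/x², which is positive for x > 0, so this is a local minimum.
R(6/5) = -6·ln(6/5) + 6 - 7 ≈ -2.0939.

-2.0939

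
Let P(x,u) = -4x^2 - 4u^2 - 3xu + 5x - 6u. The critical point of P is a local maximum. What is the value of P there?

334/55

∂P/∂x = -8x - 3u + 5 = 0 and ∂P/∂u = -3x - 8u - 6 = 0, so (x, u) = (58/55, -63/55).
The Hessian has P_{xx} = -8, P_{uu} = -8, P_{xu} = -3, giving D = 55 > 0 with P_{xx} < 0, so the point is a local maximum.
P(58/55, -63/55) = 334/55.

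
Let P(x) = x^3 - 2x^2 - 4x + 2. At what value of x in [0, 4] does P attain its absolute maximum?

4

The derivative is 3x^2 - 4x - 4, whose only zero in [0, 4] is x = 2.
Evaluating at the critical points and endpoints: P(0) = 2, P(2) = -6, P(4) = 18.
The maximum over the interval is 18, attained at x = 4.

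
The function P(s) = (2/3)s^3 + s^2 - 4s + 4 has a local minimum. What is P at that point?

Critical points: P'(s) = 2s^2 + 2s - 4 vanishes at s = -2, 1.
Since P''(s) = 4s + 2, we get P''(-2) = -6 < 0 ⇒ local maximum; P''(1) = 6 > 0 ⇒ local minimum.
So the local minimum value is P(1) = 5/3.

5/3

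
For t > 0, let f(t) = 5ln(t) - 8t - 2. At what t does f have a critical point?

5/8

f'(t) = 5/t − 8 = 0 gives t = 5/8.
f''(t) = -5/t², which is negative for t > 0, so this is a local maximum.
f(5/8) = 5·ln(5/8) - 5 - 2 ≈ -9.3500.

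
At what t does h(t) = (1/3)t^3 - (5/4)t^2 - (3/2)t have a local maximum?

-1/2

h'(t) = t^2 - (5/2)t - 3/2. Setting h'(t) = 0 gives t ∈ {-1/2, 3}.
Since h''(t) = 2t - 5/2, we get h''(-1/2) = -7/2 < 0 ⇒ local maximum; h''(3) = 7/2 > 0 ⇒ local minimum.
Thus h has its local maximum at t = -1/2, with value 19/48.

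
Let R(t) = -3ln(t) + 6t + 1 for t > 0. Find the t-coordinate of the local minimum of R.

1/2

R'(t) = -3/t + 6 = 0 gives t = 1/2.
R''(t) = 3/t², which is positive for t > 0, so this is a local minimum.
R(1/2) = -3·ln(1/2) + 3 + 1 ≈ 6.0794.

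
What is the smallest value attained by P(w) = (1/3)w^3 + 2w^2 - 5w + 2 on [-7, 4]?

The derivative is w^2 + 4w - 5, which vanishes at w = -5 and w = 1.
Evaluating at the critical points and endpoints: P(-7) = 62/3; P(-5) = 106/3; P(1) = -2/3; P(4) = 106/3.
So the minimum is P(1) = -2/3.

-2/3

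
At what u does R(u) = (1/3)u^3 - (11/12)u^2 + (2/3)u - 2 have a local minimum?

4/3

R'(u) = u^2 - (11/6)u + 2/3. Setting R'(u) = 0 gives u ∈ {1/2, 4/3}.
Since R''(u) = 2u - 11/6, we get R''(1/2) = -5/6 < 0 ⇒ local maximum; R''(4/3) = 5/6 > 0 ⇒ local minimum.
So the local minimum value is R(4/3) = -158/81.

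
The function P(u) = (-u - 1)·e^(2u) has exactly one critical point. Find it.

P'(u) = (-1)·e^(2u) + (-u - 1)·2·e^(2u) = (-2u - 3)·e^(2u). Since e^(2u) > 0, the only critical point is u = -3/2.
P''(-3/2) has the same sign as -2 < 0, so this is a local maximum.
P(-3/2) = (1/2)·e^(-3) ≈ 0.0249.

-3/2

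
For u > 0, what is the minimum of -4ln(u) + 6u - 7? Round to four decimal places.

P'(u) = -4/u + 6 = 0 gives u = 2/3.
P''(u) = 4/u², which is positive for u > 0, so this is a local minimum.
P(2/3) = -4·ln(2/3) + 4 - 7 ≈ -1.3781.

-1.3781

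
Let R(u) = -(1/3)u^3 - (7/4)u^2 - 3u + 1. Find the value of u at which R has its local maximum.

R'(u) = -u^2 - (7/2)u - 3. Setting R'(u) = 0 gives u ∈ {-2, -3/2}.
Since R''(u) = -2u - 7/2, we get R''(-2) = 1/2 > 0 ⇒ local minimum; R''(-3/2) = -1/2 < 0 ⇒ local maximum.
Thus R has its local maximum at u = -3/2, with value 43/16.

-3/2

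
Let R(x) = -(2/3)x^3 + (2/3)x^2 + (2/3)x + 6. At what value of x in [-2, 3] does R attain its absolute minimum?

The derivative is -2x^2 + (4/3)x + 2/3, which vanishes at x = -1/3 and x = 1.
Candidates: R(-2) = 38/3, R(-1/3) = 476/81, R(1) = 20/3, R(3) = -4.
The minimum over the interval is -4, attained at x = 3.

3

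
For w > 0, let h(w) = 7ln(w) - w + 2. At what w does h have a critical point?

7

h'(w) = 7/w − 1 = 0 gives w = 7.
h''(w) = -7/w², which is negative for w > 0, so this is a local maximum.
h(7) = 7·ln(7) - 7 + 2 ≈ 8.6214.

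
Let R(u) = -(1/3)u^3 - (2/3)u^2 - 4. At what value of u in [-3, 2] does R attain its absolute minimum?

2

R'(u) = -u^2 - (4/3)u, which vanishes at u = -4/3 and u = 0.
Compare values at every candidate in [-3, 2]: R(-3) = -1,  R(-4/3) = -356/81,  R(0) = -4,  R(2) = -28/3.
So the minimum is R(2) = -28/3.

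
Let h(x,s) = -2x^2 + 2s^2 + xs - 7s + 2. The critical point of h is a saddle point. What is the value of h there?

-64/17

∂h/∂x = -4x + s = 0 and ∂h/∂s = x + 4s - 7 = 0, so (x, s) = (7/17, 28/17).
The Hessian has h_{xx} = -4, h_{ss} = 4, h_{xs} = 1, giving D = -17 < 0, so the point is a saddle point.
h(7/17, 28/17) = -64/17.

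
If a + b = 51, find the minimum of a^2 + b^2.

With a + b = 51, a^2 + b^2 = a^2 + (51 − a)^2.
The derivative 2a − 2(51 − a) = 4a − 102 vanishes at a = 51/2; second derivative 4 > 0, a minimum.
The minimum is 2·(51/2)^2 = 2601/2.

2601/2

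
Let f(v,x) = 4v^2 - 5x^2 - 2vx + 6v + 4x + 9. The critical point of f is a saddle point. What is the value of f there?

∂f/∂v = 8v - 2x + 6 = 0 and ∂f/∂x = -2v - 10x + 4 = 0, so (v, x) = (-13/21, 11/21).
The Hessian has f_{vv} = 8, f_{xx} = -10, f_{vx} = -2, giving D = -84 < 0, so the point is a saddle point.
f(-13/21, 11/21) = 172/21.

172/21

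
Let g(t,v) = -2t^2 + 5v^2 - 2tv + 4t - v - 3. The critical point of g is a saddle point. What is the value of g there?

-31/22

∂g/∂t = -4t - 2v + 4 = 0 and ∂g/∂v = -2t + 10v - 1 = 0, so (t, v) = (19/22, 3/11).
The Hessian has g_{tt} = -4, g_{vv} = 10, g_{tv} = -2, giving D = -44 < 0, so the point is a saddle point.
g(19/22, 3/11) = -31/22.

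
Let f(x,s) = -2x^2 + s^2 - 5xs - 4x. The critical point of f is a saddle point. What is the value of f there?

16/33

∂f/∂x = -4x - 5s - 4 = 0 and ∂f/∂s = -5x + 2s = 0, so (x, s) = (-8/33, -20/33).
The Hessian has f_{xx} = -4, f_{ss} = 2, f_{xs} = -5, giving D = -33 < 0, so the point is a saddle point.
f(-8/33, -20/33) = 16/33.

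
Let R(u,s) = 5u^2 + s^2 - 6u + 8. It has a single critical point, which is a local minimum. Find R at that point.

31/5

∂R/∂u = 10u - 6 = 0 and ∂R/∂s = 2s = 0, so (u, s) = (3/5, 0).
The Hessian has R_{uu} = 10, R_{ss} = 2, R_{us} = 0, giving D = 20 > 0 with R_{uu} > 0, so the point is a local minimum.
R(3/5, 0) = 31/5.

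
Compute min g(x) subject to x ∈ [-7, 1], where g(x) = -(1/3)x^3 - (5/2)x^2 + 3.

Differentiating, g'(x) = -x^2 - 5x; which vanishes at x = -5 and x = 0.
Candidates: g(-7) = -31/6,  g(-5) = -107/6,  g(0) = 3,  g(1) = 1/6.
Hence the absolute minimum is -107/6 at x = -5.

-107/6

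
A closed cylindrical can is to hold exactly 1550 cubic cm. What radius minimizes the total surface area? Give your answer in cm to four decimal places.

With radius r and height h, πr²h = 1550 so h = 1550/(πr²), and S(r) = 2πr² + 2πrh = 2πr² + 2·1550/r.
S'(r) = 4πr − 2·1550/r² = 0 ⇒ r³ = 1550/(2π), so r ≈ 6.2717 and h = 2r ≈ 12.5434.
S''(r) = 4π + 4·1550/r³ > 0, so this is the minimum; S ≈ 741.4280.

6.2717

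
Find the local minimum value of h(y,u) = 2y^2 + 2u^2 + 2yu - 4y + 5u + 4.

∂h/∂y = 4y + 2u - 4 = 0 and ∂h/∂u = 2y + 4u + 5 = 0, so (y, u) = (13/6, -7/3).
The Hessian has h_{yy} = 4, h_{uu} = 4, h_{yu} = 2, giving D = 12 > 0 with h_{yy} > 0, so the point is a local minimum.
h(13/6, -7/3) = -37/6.

-37/6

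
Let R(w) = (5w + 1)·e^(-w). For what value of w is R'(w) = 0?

4/5

By the product rule, R'(w) = (-5w + 4)·e^(-w). Since e^(-w) > 0, the only critical point is w = 4/5.
R''(4/5) has the same sign as -5 < 0, so this is a local maximum.
R(4/5) = (5)·e^(-4/5) ≈ 2.2466.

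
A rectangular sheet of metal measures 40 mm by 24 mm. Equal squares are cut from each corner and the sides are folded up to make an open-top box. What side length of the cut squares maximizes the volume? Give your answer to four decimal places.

With cut size x, the volume is V(x) = x(40 − 2x)(24 − 2x) for 0 < x < 12.
V'(x) = 12x^2 − 256x + 960. Setting V'(x) = 0 gives x ≈ 4.8548 (the root in (0, 12)).
V''(x) = 24x − 256 is negative there, so this is the maximum; V ≈ 2101.4581.

4.8548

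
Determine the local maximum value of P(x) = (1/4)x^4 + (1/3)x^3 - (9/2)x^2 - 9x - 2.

Critical points: P'(x) = x^3 + x^2 - 9x - 9 vanishes at x = -3, -1, 3.
Since P''(x) = 3x^2 + 2x - 9, we get P''(-3) = 12 > 0 ⇒ local minimum; P''(-1) = -8 < 0 ⇒ local maximum; P''(3) = 24 > 0 ⇒ local minimum.
So the local maximum value is P(-1) = 29/12.

29/12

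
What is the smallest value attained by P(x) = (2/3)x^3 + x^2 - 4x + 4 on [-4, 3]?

-20/3

Differentiating, P'(x) = 2x^2 + 2x - 4; which vanishes at x = -2 and x = 1.
Compare values at every candidate in [-4, 3]: P(-4) = -20/3,  P(-2) = 32/3,  P(1) = 5/3,  P(3) = 19.
The minimum over the interval is -20/3, attained at x = -4.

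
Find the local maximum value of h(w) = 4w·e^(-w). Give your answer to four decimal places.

1.4715

Differentiating with the product rule gives h'(w) = (-4w + 4)·e^(-w). Since e^(-w) > 0, the only critical point is w = 1.
h''(1) has the same sign as -4 < 0, so this is a local maximum.
h(1) = (4)·e^(-1) ≈ 1.4715.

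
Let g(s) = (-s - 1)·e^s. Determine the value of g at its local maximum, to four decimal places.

By the product rule, g'(s) = (-s - 2)·e^s. Since e^s > 0, the only critical point is s = -2.
g''(-2) has the same sign as -1 < 0, so this is a local maximum.
g(-2) = (1)·e^(-2) ≈ 0.1353.

0.1353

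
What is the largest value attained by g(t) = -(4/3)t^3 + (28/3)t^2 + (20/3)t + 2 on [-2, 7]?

The derivative is -4t^2 + (56/3)t + 20/3, which vanishes at t = -1/3 and t = 5.
Candidates: g(-2) = 110/3, g(-1/3) = 70/81, g(5) = 102, g(7) = 146/3.
So the maximum is g(5) = 102.

102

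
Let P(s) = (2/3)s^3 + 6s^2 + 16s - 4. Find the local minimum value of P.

-52/3

P'(s) = 2s^2 + 12s + 16 = 0 at s = -4, -2.
Since P''(s) = 4s + 12, we get P''(-4) = -4 < 0 ⇒ local maximum; P''(-2) = 4 > 0 ⇒ local minimum.
The local minimum is P(-2) = -52/3.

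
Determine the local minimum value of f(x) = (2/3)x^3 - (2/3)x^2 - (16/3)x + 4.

-4

Critical points: f'(x) = 2x^2 - (4/3)x - 16/3 vanishes at x = -4/3, 2.
f''(x) = 4x - 4/3. f''(-4/3) = -20/3 < 0 ⇒ local maximum; f''(2) = 20/3 > 0 ⇒ local minimum.
The local minimum is f(2) = -4.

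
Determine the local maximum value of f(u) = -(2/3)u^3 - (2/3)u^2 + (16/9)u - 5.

-349/81

f'(u) = -2u^2 - (4/3)u + 16/9 = 0 at u = -4/3, 2/3.
Second-derivative test with f''(u) = -4u - 4/3: f''(-4/3) = 4 > 0 ⇒ local minimum; f''(2/3) = -4 < 0 ⇒ local maximum.
The local maximum is f(2/3) = -349/81.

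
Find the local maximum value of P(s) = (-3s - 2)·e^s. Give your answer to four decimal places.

Differentiating with the product rule gives P'(s) = (-3s - 5)·e^s. Since e^s > 0, the only critical point is s = -5/3.
P''(-5/3) has the same sign as -3 < 0, so this is a local maximum.
P(-5/3) = (3)·e^(-5/3) ≈ 0.5666.

0.5666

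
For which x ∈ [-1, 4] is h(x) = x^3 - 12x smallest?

h'(x) = 3x^2 - 12, whose only zero in [-1, 4] is x = 2.
Evaluating at the critical points and endpoints: h(-1) = 11; h(2) = -16; h(4) = 16.
Hence the absolute minimum is -16 at x = 2.

2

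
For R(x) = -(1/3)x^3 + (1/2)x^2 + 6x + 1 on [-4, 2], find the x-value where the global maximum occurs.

R'(x) = -x^2 + x + 6, whose only zero in [-4, 2] is x = -2.
Evaluating at the critical points and endpoints: R(-4) = 19/3,  R(-2) = -19/3,  R(2) = 37/3.
So the maximum is R(2) = 37/3.

2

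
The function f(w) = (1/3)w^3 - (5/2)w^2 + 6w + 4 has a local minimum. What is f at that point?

17/2

f'(w) = w^2 - 5w + 6 = 0 at w = 2, 3.
Since f''(w) = 2w - 5, we get f''(2) = -1 < 0 ⇒ local maximum; f''(3) = 1 > 0 ⇒ local minimum.
Thus f has its local minimum at w = 3, with value 17/2.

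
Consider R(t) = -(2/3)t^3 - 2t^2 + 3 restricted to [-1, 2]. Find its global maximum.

3

Differentiating, R'(t) = -2t^2 - 4t; whose only zero in [-1, 2] is t = 0.
Candidates: R(-1) = 5/3; R(0) = 3; R(2) = -31/3.
The maximum over the interval is 3, attained at t = 0.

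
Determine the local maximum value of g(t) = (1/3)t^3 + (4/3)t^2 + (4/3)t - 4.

g'(t) = t^2 + (8/3)t + 4/3. Setting g'(t) = 0 gives t ∈ {-2, -2/3}.
Since g''(t) = 2t + 8/3, we get g''(-2) = -4/3 < 0 ⇒ local maximum; g''(-2/3) = 4/3 > 0 ⇒ local minimum.
So the local maximum value is g(-2) = -4.

-4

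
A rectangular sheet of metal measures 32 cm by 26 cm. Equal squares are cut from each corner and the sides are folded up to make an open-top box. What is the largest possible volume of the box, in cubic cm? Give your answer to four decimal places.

1763.4399

With cut size x, the volume is V(x) = x(32 − 2x)(26 − 2x) for 0 < x < 13.
V'(x) = 12x^2 − 232x + 832. Setting V'(x) = 0 gives x ≈ 4.7564 (the root in (0, 13)).
V''(x) = 24x − 232 is negative there, so this is the maximum; V ≈ 1763.4399.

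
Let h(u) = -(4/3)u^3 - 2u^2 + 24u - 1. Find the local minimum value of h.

h'(u) = -4u^2 - 4u + 24. Setting h'(u) = 0 gives u ∈ {-3, 2}.
h''(u) = -8u - 4. h''(-3) = 20 > 0 ⇒ local minimum; h''(2) = -20 < 0 ⇒ local maximum.
So the local minimum value is h(-3) = -55.

-55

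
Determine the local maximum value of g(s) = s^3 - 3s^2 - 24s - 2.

26

g'(s) = 3s^2 - 6s - 24. Setting g'(s) = 0 gives s ∈ {-2, 4}.
Since g''(s) = 6s - 6, we get g''(-2) = -18 < 0 ⇒ local maximum; g''(4) = 18 > 0 ⇒ local minimum.
The local maximum is g(-2) = 26.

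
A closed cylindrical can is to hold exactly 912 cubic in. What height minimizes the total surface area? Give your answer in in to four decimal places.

10.5108

With radius r and height h, πr²h = 912 so h = 912/(πr²), and S(r) = 2πr² + 2πrh = 2πr² + 2·912/r.
S'(r) = 4πr − 2·912/r² = 0 ⇒ r³ = 912/(2π), so r ≈ 5.2554 and h = 2r ≈ 10.5108.
S''(r) = 4π + 4·912/r³ > 0, so this is the minimum; S ≈ 520.6083.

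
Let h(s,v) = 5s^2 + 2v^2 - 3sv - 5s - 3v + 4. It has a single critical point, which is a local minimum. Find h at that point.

∂h/∂s = 10s - 3v - 5 = 0 and ∂h/∂v = -3s + 4v - 3 = 0, so (s, v) = (29/31, 45/31).
The Hessian has h_{ss} = 10, h_{vv} = 4, h_{sv} = -3, giving D = 31 > 0 with h_{ss} > 0, so the point is a local minimum.
h(29/31, 45/31) = -16/31.

-16/31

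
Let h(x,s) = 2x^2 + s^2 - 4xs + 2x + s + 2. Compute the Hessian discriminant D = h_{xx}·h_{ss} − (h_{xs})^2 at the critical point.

-8

∂h/∂x = 4x - 4s + 2 = 0 and ∂h/∂s = -4x + 2s + 1 = 0, so (x, s) = (1, 3/2).
The Hessian has h_{xx} = 4, h_{ss} = 2, h_{xs} = -4, giving D = -8 < 0, so the point is a saddle point.
D = (4)·(2) − (-4)^2 = -8.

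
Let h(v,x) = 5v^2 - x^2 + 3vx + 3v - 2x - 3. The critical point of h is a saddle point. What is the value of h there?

-2

∂h/∂v = 10v + 3x + 3 = 0 and ∂h/∂x = 3v - 2x - 2 = 0, so (v, x) = (0, -1).
The Hessian has h_{vv} = 10, h_{xx} = -2, h_{vx} = 3, giving D = -29 < 0, so the point is a saddle point.
h(0, -1) = -2.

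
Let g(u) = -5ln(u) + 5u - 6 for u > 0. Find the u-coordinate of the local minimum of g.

g'(u) = -5/u + 5 = 0 gives u = 1.
g''(u) = 5/u², which is positive for u > 0, so this is a local minimum.
g(1) = -5·ln(1) + 5 - 6 ≈ -1.0000.

1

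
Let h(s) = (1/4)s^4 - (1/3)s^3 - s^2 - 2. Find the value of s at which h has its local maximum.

0

h'(s) = s^3 - s^2 - 2s = 0 at s = -1, 0, 2.
Second-derivative test with h''(s) = 3s^2 - 2s - 2: h''(-1) = 3 > 0 ⇒ local minimum; h''(0) = -2 < 0 ⇒ local maximum; h''(2) = 6 > 0 ⇒ local minimum.
Thus h has its local maximum at s = 0, with value -2.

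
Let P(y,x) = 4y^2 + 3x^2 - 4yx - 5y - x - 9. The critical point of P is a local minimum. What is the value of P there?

-387/32

∂P/∂y = 8y - 4x - 5 = 0 and ∂P/∂x = -4y + 6x - 1 = 0, so (y, x) = (17/16, 7/8).
The Hessian has P_{yy} = 8, P_{xx} = 6, P_{yx} = -4, giving D = 32 > 0 with P_{yy} > 0, so the point is a local minimum.
P(17/16, 7/8) = -387/32.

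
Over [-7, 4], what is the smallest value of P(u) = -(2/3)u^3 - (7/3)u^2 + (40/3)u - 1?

-49

The derivative is -2u^2 - (14/3)u + 40/3, which vanishes at u = -4 and u = 5/3.
Compare values at every candidate in [-7, 4]: P(-7) = 20,  P(-4) = -49,  P(5/3) = 944/81,  P(4) = -83/3.
So the minimum is P(-4) = -49.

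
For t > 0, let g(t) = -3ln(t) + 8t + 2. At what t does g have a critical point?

g'(t) = -3/t + 8 = 0 gives t = 3/8.
g''(t) = 3/t², which is positive for t > 0, so this is a local minimum.
g(3/8) = -3·ln(3/8) + 3 + 2 ≈ 7.9425.

3/8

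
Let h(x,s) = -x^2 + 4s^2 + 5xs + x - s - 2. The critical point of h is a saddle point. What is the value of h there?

∂h/∂x = -2x + 5s + 1 = 0 and ∂h/∂s = 5x + 8s - 1 = 0, so (x, s) = (13/41, -3/41).
The Hessian has h_{xx} = -2, h_{ss} = 8, h_{xs} = 5, giving D = -41 < 0, so the point is a saddle point.
h(13/41, -3/41) = -74/41.

-74/41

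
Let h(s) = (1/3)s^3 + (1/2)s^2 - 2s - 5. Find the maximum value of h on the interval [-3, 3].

The derivative is s^2 + s - 2, which vanishes at s = -2 and s = 1.
Compare values at every candidate in [-3, 3]: h(-3) = -7/2,  h(-2) = -5/3,  h(1) = -37/6,  h(3) = 5/2.
So the maximum is h(3) = 5/2.

5/2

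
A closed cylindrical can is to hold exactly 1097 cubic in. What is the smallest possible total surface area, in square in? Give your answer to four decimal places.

With radius r and height h, πr²h = 1097 so h = 1097/(πr²), and S(r) = 2πr² + 2πrh = 2πr² + 2·1097/r.
S'(r) = 4πr − 2·1097/r² = 0 ⇒ r³ = 1097/(2π), so r ≈ 5.5891 and h = 2r ≈ 11.1782.
S''(r) = 4π + 4·1097/r³ > 0, so this is the minimum; S ≈ 588.8242.

588.8242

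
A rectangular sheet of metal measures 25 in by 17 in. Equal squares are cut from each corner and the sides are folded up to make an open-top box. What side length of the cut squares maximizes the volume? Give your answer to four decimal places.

3.3144

With cut size x, the volume is V(x) = x(25 − 2x)(17 − 2x) for 0 < x < 8.5.
V'(x) = 12x^2 − 168x + 425. Setting V'(x) = 0 gives x ≈ 3.3144 (the root in (0, 8.5)).
V''(x) = 24x − 168 is negative there, so this is the maximum; V ≈ 631.4972.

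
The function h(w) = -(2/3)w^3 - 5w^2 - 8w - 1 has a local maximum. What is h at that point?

8/3

h'(w) = -2w^2 - 10w - 8. Setting h'(w) = 0 gives w ∈ {-4, -1}.
h''(w) = -4w - 10. h''(-4) = 6 > 0 ⇒ local minimum; h''(-1) = -6 < 0 ⇒ local maximum.
The local maximum is h(-1) = 8/3.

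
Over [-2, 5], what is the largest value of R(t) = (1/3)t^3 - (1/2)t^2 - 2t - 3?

Differentiating, R'(t) = t^2 - t - 2; which vanishes at t = -1 and t = 2.
Evaluating at the critical points and endpoints: R(-2) = -11/3; R(-1) = -11/6; R(2) = -19/3; R(5) = 97/6.
Hence the absolute maximum is 97/6 at t = 5.

97/6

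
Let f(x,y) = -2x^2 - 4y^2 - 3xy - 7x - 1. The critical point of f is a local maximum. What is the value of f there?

173/23

∂f/∂x = -4x - 3y - 7 = 0 and ∂f/∂y = -3x - 8y = 0, so (x, y) = (-56/23, 21/23).
The Hessian has f_{xx} = -4, f_{yy} = -8, f_{xy} = -3, giving D = 23 > 0 with f_{xx} < 0, so the point is a local maximum.
f(-56/23, 21/23) = 173/23.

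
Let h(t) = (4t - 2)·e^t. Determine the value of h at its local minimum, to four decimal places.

h'(t) = 4·e^t + (4t - 2)·1·e^t = (4t + 2)·e^t. Since e^t > 0, the only critical point is t = -1/2.
h''(-1/2) has the same sign as 4 > 0, so this is a local minimum.
h(-1/2) = (-4)·e^(-1/2) ≈ -2.4261.

-2.4261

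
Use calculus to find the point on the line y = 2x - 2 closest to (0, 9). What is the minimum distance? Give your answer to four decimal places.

Minimize D(x)^2 = (x + 0)^2 + (2x - 11)^2.
d/dx[D^2] = 2(x + 0) + 2·2·(2x - 11) = 0 ⇒ x = 22/5.
Then y = 34/5 and the distance is √(121/5) ≈ 4.9193.

4.9193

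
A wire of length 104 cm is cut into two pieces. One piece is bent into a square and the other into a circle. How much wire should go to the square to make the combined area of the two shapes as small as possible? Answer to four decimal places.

58.2503

Let x be the length used for the square. Square side x/4; circle radius (104−x)/(2π).
A(x) = (x/4)² + π·((104−x)/(2π))² = x²/16 + (104−x)²/(4π) for 0 ≤ x ≤ 104. A'(x) = x/8 − (104−x)/(2π) = 0 gives x = 4·104/(π+4) ≈ 58.2503.
A'' = 1/8 + 1/(2π) > 0, so this gives the minimum combined area; x ≈ 58.2503 cm to the square.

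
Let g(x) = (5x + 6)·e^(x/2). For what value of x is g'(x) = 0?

g'(x) = 5·e^(x/2) + (5x + 6)·(1/2)·e^(x/2) = ((5/2)x + 8)·e^(x/2). Since e^(x/2) > 0, the only critical point is x = -16/5.
g''(-16/5) has the same sign as 5/2 > 0, so this is a local minimum.
g(-16/5) = (-10)·e^(-8/5) ≈ -2.0190.

-16/5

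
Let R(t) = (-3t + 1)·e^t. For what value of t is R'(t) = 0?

R'(t) = (-3)·e^t + (-3t + 1)·1·e^t = (-3t - 2)·e^t. Since e^t > 0, the only critical point is t = -2/3.
R''(-2/3) has the same sign as -3 < 0, so this is a local maximum.
R(-2/3) = (3)·e^(-2/3) ≈ 1.5403.

-2/3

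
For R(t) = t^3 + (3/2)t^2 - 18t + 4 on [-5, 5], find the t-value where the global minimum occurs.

The derivative is 3t^2 + 3t - 18, which vanishes at t = -3 and t = 2.
Compare values at every candidate in [-5, 5]: R(-5) = 13/2, R(-3) = 89/2, R(2) = -18, R(5) = 153/2.
Hence the absolute minimum is -18 at t = 2.

2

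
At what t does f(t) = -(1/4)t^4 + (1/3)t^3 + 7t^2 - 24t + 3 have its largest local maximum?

Critical points: f'(t) = -t^3 + t^2 + 14t - 24 vanishes at t = -4, 2, 3.
Since f''(t) = -3t^2 + 2t + 14, we get f''(-4) = -42 < 0 ⇒ local maximum; f''(2) = 6 > 0 ⇒ local minimum; f''(3) = -7 < 0 ⇒ local maximum.
Thus f has its largest local maximum at t = -4, with value 377/3.

-4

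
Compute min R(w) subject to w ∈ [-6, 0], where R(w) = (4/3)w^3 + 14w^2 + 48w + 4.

The derivative is 4w^2 + 28w + 48, which vanishes at w = -4 and w = -3.
Compare values at every candidate in [-6, 0]: R(-6) = -68; R(-4) = -148/3; R(-3) = -50; R(0) = 4.
Hence the absolute minimum is -68 at w = -6.

-68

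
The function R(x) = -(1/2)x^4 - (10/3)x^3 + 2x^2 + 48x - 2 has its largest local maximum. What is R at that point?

R'(x) = -2x^3 - 10x^2 + 4x + 48. Setting R'(x) = 0 gives x ∈ {-4, -3, 2}.
Second-derivative test with R''(x) = -6x^2 - 20x + 4: R''(-4) = -12 < 0 ⇒ local maximum; R''(-3) = 10 > 0 ⇒ local minimum; R''(2) = -60 < 0 ⇒ local maximum.
So the largest local maximum value is R(2) = 202/3.

202/3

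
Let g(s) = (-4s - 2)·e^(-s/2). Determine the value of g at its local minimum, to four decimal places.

g'(s) = (-4)·e^(-s/2) + (-4s - 2)·(-1/2)·e^(-s/2) = (2s - 3)·e^(-s/2). Since e^(-s/2) > 0, the only critical point is s = 3/2.
g''(3/2) has the same sign as 2 > 0, so this is a local minimum.
g(3/2) = (-8)·e^(-3/4) ≈ -3.7789.

-3.7789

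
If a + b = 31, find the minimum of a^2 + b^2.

961/2

With a + b = 31, a^2 + b^2 = a^2 + (31 − a)^2.
The derivative 2a − 2(31 − a) = 4a − 62 vanishes at a = 31/2; second derivative 4 > 0, a minimum.
The minimum is 2·(31/2)^2 = 961/2.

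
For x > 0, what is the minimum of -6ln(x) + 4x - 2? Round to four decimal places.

P'(x) = -6/x + 4 = 0 gives x = 3/2.
P''(x) = 6/x², which is positive for x > 0, so this is a local minimum.
P(3/2) = -6·ln(3/2) + 6 - 2 ≈ 1.5672.

1.5672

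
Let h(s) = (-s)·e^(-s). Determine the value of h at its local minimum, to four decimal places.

-0.3679

Differentiating with the product rule gives h'(s) = (s - 1)·e^(-s). Since e^(-s) > 0, the only critical point is s = 1.
h''(1) has the same sign as 1 > 0, so this is a local minimum.
h(1) = (-1)·e^(-1) ≈ -0.3679.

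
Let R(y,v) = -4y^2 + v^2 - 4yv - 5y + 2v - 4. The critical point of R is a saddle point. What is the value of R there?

∂R/∂y = -8y - 4v - 5 = 0 and ∂R/∂v = -4y + 2v + 2 = 0, so (y, v) = (-1/16, -9/8).
The Hessian has R_{yy} = -8, R_{vv} = 2, R_{yv} = -4, giving D = -32 < 0, so the point is a saddle point.
R(-1/16, -9/8) = -159/32.

-159/32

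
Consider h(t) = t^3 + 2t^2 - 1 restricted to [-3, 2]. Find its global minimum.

-10

Differentiating, h'(t) = 3t^2 + 4t; which vanishes at t = -4/3 and t = 0.
Compare values at every candidate in [-3, 2]: h(-3) = -10; h(-4/3) = 5/27; h(0) = -1; h(2) = 15.
The minimum over the interval is -10, attained at t = -3.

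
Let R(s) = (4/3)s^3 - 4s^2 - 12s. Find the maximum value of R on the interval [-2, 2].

R'(s) = 4s^2 - 8s - 12, whose only zero in [-2, 2] is s = -1.
Compare values at every candidate in [-2, 2]: R(-2) = -8/3, R(-1) = 20/3, R(2) = -88/3.
The maximum over the interval is 20/3, attained at s = -1.

20/3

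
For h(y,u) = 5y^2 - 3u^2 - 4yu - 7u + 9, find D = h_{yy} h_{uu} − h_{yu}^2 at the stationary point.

∂h/∂y = 10y - 4u = 0 and ∂h/∂u = -4y - 6u - 7 = 0, so (y, u) = (-7/19, -35/38).
The Hessian has h_{yy} = 10, h_{uu} = -6, h_{yu} = -4, giving D = -76 < 0, so the point is a saddle point.
D = (10)·(-6) − (-4)^2 = -76.

-76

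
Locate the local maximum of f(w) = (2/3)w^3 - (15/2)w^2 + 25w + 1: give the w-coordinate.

5/2

f'(w) = 2w^2 - 15w + 25. Setting f'(w) = 0 gives w ∈ {5/2, 5}.
Second-derivative test with f''(w) = 4w - 15: f''(5/2) = -5 < 0 ⇒ local maximum; f''(5) = 5 > 0 ⇒ local minimum.
Thus f has its local maximum at w = 5/2, with value 649/24.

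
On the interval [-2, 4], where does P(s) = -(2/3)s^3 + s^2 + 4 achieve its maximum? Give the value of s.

-2

P'(s) = -2s^2 + 2s, which vanishes at s = 0 and s = 1.
Evaluating at the critical points and endpoints: P(-2) = 40/3, P(0) = 4, P(1) = 13/3, P(4) = -68/3.
The maximum over the interval is 40/3, attained at s = -2.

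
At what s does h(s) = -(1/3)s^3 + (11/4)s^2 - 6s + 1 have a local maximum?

h'(s) = -s^2 + (11/2)s - 6 = 0 at s = 3/2, 4.
h''(s) = -2s + 11/2. h''(3/2) = 5/2 > 0 ⇒ local minimum; h''(4) = -5/2 < 0 ⇒ local maximum.
Thus h has its local maximum at s = 4, with value -1/3.

4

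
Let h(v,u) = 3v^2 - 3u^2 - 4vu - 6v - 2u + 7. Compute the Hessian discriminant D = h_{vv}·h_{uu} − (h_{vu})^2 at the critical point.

-52

∂h/∂v = 6v - 4u - 6 = 0 and ∂h/∂u = -4v - 6u - 2 = 0, so (v, u) = (7/13, -9/13).
The Hessian has h_{vv} = 6, h_{uu} = -6, h_{vu} = -4, giving D = -52 < 0, so the point is a saddle point.
D = (6)·(-6) − (-4)^2 = -52.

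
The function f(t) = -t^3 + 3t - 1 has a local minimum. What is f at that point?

-3

Critical points: f'(t) = -3t^2 + 3 vanishes at t = -1, 1.
f''(t) = -6t. f''(-1) = 6 > 0 ⇒ local minimum; f''(1) = -6 < 0 ⇒ local maximum.
The local minimum is f(-1) = -3.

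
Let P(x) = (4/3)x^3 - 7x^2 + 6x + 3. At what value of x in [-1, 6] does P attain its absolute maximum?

6

Differentiating, P'(x) = 4x^2 - 14x + 6; which vanishes at x = 1/2 and x = 3.
Compare values at every candidate in [-1, 6]: P(-1) = -34/3, P(1/2) = 53/12, P(3) = -6, P(6) = 75.
So the maximum is P(6) = 75.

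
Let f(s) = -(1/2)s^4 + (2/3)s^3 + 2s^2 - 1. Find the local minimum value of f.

-1

f'(s) = -2s^3 + 2s^2 + 4s = 0 at s = -1, 0, 2.
Since f''(s) = -6s^2 + 4s + 4, we get f''(-1) = -6 < 0 ⇒ local maximum; f''(0) = 4 > 0 ⇒ local minimum; f''(2) = -12 < 0 ⇒ local maximum.
So the local minimum value is f(0) = -1.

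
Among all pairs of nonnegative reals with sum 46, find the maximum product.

With x + y = 46, the product is P(x) = x(46 − x).
P'(x) = 46 − 2x = 0 gives x = 23; P'' = −2 < 0, so this is the maximum.
P = 23·23 = 529.

529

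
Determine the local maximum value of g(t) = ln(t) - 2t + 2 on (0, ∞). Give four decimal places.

g'(t) = 1/t − 2 = 0 gives t = 1/2.
g''(t) = -1/t², which is negative for t > 0, so this is a local maximum.
g(1/2) = 1·ln(1/2) - 1 + 2 ≈ 0.3069.

0.3069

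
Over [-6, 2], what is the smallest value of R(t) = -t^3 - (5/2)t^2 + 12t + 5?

R'(t) = -3t^2 - 5t + 12, which vanishes at t = -3 and t = 4/3.
Compare values at every candidate in [-6, 2]: R(-6) = 59; R(-3) = -53/2; R(4/3) = 383/27; R(2) = 11.
Hence the absolute minimum is -53/2 at t = -3.

-53/2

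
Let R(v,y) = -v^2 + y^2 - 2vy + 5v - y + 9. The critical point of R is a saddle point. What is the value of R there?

43/4

∂R/∂v = -2v - 2y + 5 = 0 and ∂R/∂y = -2v + 2y - 1 = 0, so (v, y) = (1, 3/2).
The Hessian has R_{vv} = -2, R_{yy} = 2, R_{vy} = -2, giving D = -8 < 0, so the point is a saddle point.
R(1, 3/2) = 43/4.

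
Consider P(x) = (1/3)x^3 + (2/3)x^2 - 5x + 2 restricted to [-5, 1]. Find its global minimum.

-2

P'(x) = x^2 + (4/3)x - 5, whose only zero in [-5, 1] is x = -3.
Candidates: P(-5) = 2, P(-3) = 14, P(1) = -2.
The minimum over the interval is -2, attained at x = 1.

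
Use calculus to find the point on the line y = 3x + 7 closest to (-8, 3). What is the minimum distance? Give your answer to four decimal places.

Minimize D(x)^2 = (x + 8)^2 + (3x + 4)^2.
d/dx[D^2] = 2(x + 8) + 2·3·(3x + 4) = 0 ⇒ x = -2.
Then y = 1 and the distance is √(40) ≈ 6.3246.

6.3246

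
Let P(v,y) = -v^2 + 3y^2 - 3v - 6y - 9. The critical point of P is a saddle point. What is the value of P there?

-39/4

∂P/∂v = -2v - 3 = 0 and ∂P/∂y = 6y - 6 = 0, so (v, y) = (-3/2, 1).
The Hessian has P_{vv} = -2, P_{yy} = 6, P_{vy} = 0, giving D = -12 < 0, so the point is a saddle point.
P(-3/2, 1) = -39/4.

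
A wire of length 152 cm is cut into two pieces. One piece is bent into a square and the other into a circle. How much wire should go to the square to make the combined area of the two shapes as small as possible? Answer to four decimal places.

Let x be the length used for the square. Square side x/4; circle radius (152−x)/(2π).
A(x) = (x/4)² + π·((152−x)/(2π))² = x²/16 + (152−x)²/(4π) for 0 ≤ x ≤ 152. A'(x) = x/8 − (152−x)/(2π) = 0 gives x = 4·152/(π+4) ≈ 85.1351.
A'' = 1/8 + 1/(2π) > 0, so this gives the minimum combined area; x ≈ 85.1351 cm to the square.

85.1351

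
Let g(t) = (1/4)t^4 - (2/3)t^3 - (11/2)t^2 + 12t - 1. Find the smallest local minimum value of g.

-193/4

g'(t) = t^3 - 2t^2 - 11t + 12 = 0 at t = -3, 1, 4.
Since g''(t) = 3t^2 - 4t - 11, we get g''(-3) = 28 > 0 ⇒ local minimum; g''(1) = -12 < 0 ⇒ local maximum; g''(4) = 21 > 0 ⇒ local minimum.
Thus g has its smallest local minimum at t = -3, with value -193/4.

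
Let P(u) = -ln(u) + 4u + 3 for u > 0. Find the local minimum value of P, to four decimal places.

P'(u) = -1/u + 4 = 0 gives u = 1/4.
P''(u) = 1/u², which is positive for u > 0, so this is a local minimum.
P(1/4) = -1·ln(1/4) + 1 + 3 ≈ 5.3863.

5.3863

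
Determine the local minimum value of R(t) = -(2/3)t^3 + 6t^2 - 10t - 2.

-20/3

R'(t) = -2t^2 + 12t - 10 = 0 at t = 1, 5.
R''(t) = -4t + 12. R''(1) = 8 > 0 ⇒ local minimum; R''(5) = -8 < 0 ⇒ local maximum.
The local minimum is R(1) = -20/3.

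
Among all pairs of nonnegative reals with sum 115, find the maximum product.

With x + y = 115, the product is P(x) = x(115 − x).
P'(x) = 115 − 2x = 0 gives x = 115/2; P'' = −2 < 0, so this is the maximum.
P = 115/2·115/2 = 13225/4.

13225/4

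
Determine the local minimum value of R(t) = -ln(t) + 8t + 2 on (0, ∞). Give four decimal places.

5.0794

R'(t) = -1/t + 8 = 0 gives t = 1/8.
R''(t) = 1/t², which is positive for t > 0, so this is a local minimum.
R(1/8) = -1·ln(1/8) + 1 + 2 ≈ 5.0794.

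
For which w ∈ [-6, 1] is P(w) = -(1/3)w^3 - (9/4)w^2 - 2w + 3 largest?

P'(w) = -w^2 - (9/2)w - 2, which vanishes at w = -4 and w = -1/2.
Evaluating at the critical points and endpoints: P(-6) = 6; P(-4) = -11/3; P(-1/2) = 167/48; P(1) = -19/12.
Hence the absolute maximum is 6 at w = -6.

-6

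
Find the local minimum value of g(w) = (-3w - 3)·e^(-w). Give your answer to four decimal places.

-3.0000

By the product rule, g'(w) = (3w)·e^(-w). Since e^(-w) > 0, the only critical point is w = 0.
g''(0) has the same sign as 3 > 0, so this is a local minimum.
g(0) = (-3)·e^(0) ≈ -3.0000.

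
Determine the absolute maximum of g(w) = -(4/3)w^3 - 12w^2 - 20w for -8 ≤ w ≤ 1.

Differentiating, g'(w) = -4w^2 - 24w - 20; which vanishes at w = -5 and w = -1.
Compare values at every candidate in [-8, 1]: g(-8) = 224/3, g(-5) = -100/3, g(-1) = 28/3, g(1) = -100/3.
The maximum over the interval is 224/3, attained at w = -8.

224/3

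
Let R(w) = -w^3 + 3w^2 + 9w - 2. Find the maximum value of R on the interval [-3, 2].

R'(w) = -3w^2 + 6w + 9, whose only zero in [-3, 2] is w = -1.
Compare values at every candidate in [-3, 2]: R(-3) = 25; R(-1) = -7; R(2) = 20.
Hence the absolute maximum is 25 at w = -3.

25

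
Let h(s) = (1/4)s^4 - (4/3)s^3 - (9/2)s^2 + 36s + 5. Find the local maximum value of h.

227/4

Critical points: h'(s) = s^3 - 4s^2 - 9s + 36 vanishes at s = -3, 3, 4.
Since h''(s) = 3s^2 - 8s - 9, we get h''(-3) = 42 > 0 ⇒ local minimum; h''(3) = -6 < 0 ⇒ local maximum; h''(4) = 7 > 0 ⇒ local minimum.
So the local maximum value is h(3) = 227/4.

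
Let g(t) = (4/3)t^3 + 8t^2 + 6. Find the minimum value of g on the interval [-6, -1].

6

g'(t) = 4t^2 + 16t, whose only zero in [-6, -1] is t = -4.
Compare values at every candidate in [-6, -1]: g(-6) = 6; g(-4) = 146/3; g(-1) = 38/3.
So the minimum is g(-6) = 6.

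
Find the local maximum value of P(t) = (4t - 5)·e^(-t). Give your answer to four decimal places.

0.4216

Differentiating with the product rule gives P'(t) = (-4t + 9)·e^(-t). Since e^(-t) > 0, the only critical point is t = 9/4.
P''(9/4) has the same sign as -4 < 0, so this is a local maximum.
P(9/4) = (4)·e^(-9/4) ≈ 0.4216.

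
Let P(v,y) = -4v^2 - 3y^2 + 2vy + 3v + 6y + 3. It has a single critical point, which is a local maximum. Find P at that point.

∂P/∂v = -8v + 2y + 3 = 0 and ∂P/∂y = 2v - 6y + 6 = 0, so (v, y) = (15/22, 27/22).
The Hessian has P_{vv} = -8, P_{yy} = -6, P_{vy} = 2, giving D = 44 > 0 with P_{vv} < 0, so the point is a local maximum.
P(15/22, 27/22) = 339/44.

339/44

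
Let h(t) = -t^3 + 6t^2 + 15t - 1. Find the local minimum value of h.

-9

h'(t) = -3t^2 + 12t + 15. Setting h'(t) = 0 gives t ∈ {-1, 5}.
Second-derivative test with h''(t) = -6t + 12: h''(-1) = 18 > 0 ⇒ local minimum; h''(5) = -18 < 0 ⇒ local maximum.
The local minimum is h(-1) = -9.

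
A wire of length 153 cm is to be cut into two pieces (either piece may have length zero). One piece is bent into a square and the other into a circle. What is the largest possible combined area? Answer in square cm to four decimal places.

Let x be the length used for the square. Square side x/4; circle radius (153−x)/(2π).
A(x) = (x/4)² + π·((153−x)/(2π))² = x²/16 + (153−x)²/(4π) for 0 ≤ x ≤ 153. A'(x) = x/8 − (153−x)/(2π) = 0 gives x = 4·153/(π+4) ≈ 85.6952.
A'' > 0, so the interior critical point is a minimum; the maximum is at an endpoint. A(0) = 1862.8290 and A(153) = 1463.0625, so the largest area is 1862.8290.

1862.8290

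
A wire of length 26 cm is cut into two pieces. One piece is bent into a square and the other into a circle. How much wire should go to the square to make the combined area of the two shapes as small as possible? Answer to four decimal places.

14.5626

Let x be the length used for the square. Square side x/4; circle radius (26−x)/(2π).
A(x) = (x/4)² + π·((26−x)/(2π))² = x²/16 + (26−x)²/(4π) for 0 ≤ x ≤ 26. A'(x) = x/8 − (26−x)/(2π) = 0 gives x = 4·26/(π+4) ≈ 14.5626.
A'' = 1/8 + 1/(2π) > 0, so this gives the minimum combined area; x ≈ 14.5626 cm to the square.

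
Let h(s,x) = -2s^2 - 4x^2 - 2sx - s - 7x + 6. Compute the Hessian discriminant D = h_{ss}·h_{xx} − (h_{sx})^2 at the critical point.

28

∂h/∂s = -4s - 2x - 1 = 0 and ∂h/∂x = -2s - 8x - 7 = 0, so (s, x) = (3/14, -13/14).
The Hessian has h_{ss} = -4, h_{xx} = -8, h_{sx} = -2, giving D = 28 > 0 with h_{ss} < 0, so the point is a local maximum.
D = (-4)·(-8) − (-2)^2 = 28.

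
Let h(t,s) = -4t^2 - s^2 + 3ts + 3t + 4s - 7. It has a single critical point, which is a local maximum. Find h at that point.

∂h/∂t = -8t + 3s + 3 = 0 and ∂h/∂s = 3t - 2s + 4 = 0, so (t, s) = (18/7, 41/7).
The Hessian has h_{tt} = -8, h_{ss} = -2, h_{ts} = 3, giving D = 7 > 0 with h_{tt} < 0, so the point is a local maximum.
h(18/7, 41/7) = 60/7.

60/7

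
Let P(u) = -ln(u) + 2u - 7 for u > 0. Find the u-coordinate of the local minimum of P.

P'(u) = -1/u + 2 = 0 gives u = 1/2.
P''(u) = 1/u², which is positive for u > 0, so this is a local minimum.
P(1/2) = -1·ln(1/2) + 1 - 7 ≈ -5.3069.

1/2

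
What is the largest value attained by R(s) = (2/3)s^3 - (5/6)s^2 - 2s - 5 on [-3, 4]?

49/3

The derivative is 2s^2 - (5/3)s - 2, which vanishes at s = -2/3 and s = 3/2.
Candidates: R(-3) = -49/2, R(-2/3) = -343/81, R(3/2) = -61/8, R(4) = 49/3.
The maximum over the interval is 49/3, attained at s = 4.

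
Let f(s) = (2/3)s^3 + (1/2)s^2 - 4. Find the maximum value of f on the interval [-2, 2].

Differentiating, f'(s) = 2s^2 + s; which vanishes at s = -1/2 and s = 0.
Candidates: f(-2) = -22/3,  f(-1/2) = -95/24,  f(0) = -4,  f(2) = 10/3.
The maximum over the interval is 10/3, attained at s = 2.

10/3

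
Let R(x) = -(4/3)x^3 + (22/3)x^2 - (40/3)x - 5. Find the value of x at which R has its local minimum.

5/3

Critical points: R'(x) = -4x^2 + (44/3)x - 40/3 vanishes at x = 5/3, 2.
R''(x) = -8x + 44/3. R''(5/3) = 4/3 > 0 ⇒ local minimum; R''(2) = -4/3 < 0 ⇒ local maximum.
Thus R has its local minimum at x = 5/3, with value -1055/81.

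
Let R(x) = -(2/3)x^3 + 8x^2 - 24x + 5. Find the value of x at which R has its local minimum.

2

R'(x) = -2x^2 + 16x - 24 = 0 at x = 2, 6.
Second-derivative test with R''(x) = -4x + 16: R''(2) = 8 > 0 ⇒ local minimum; R''(6) = -8 < 0 ⇒ local maximum.
So the local minimum value is R(2) = -49/3.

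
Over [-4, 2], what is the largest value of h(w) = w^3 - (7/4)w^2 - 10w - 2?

158/27

h'(w) = 3w^2 - (7/2)w - 10, whose only zero in [-4, 2] is w = -4/3.
Evaluating at the critical points and endpoints: h(-4) = -54,  h(-4/3) = 158/27,  h(2) = -21.
So the maximum is h(-4/3) = 158/27.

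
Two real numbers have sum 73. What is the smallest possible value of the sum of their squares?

With a + b = 73, a^2 + b^2 = a^2 + (73 − a)^2.
The derivative 2a − 2(73 − a) = 4a − 146 vanishes at a = 73/2; second derivative 4 > 0, a minimum.
The minimum is 2·(73/2)^2 = 5329/2.

5329/2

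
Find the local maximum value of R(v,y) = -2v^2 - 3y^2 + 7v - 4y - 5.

∂R/∂v = -4v + 7 = 0 and ∂R/∂y = -6y - 4 = 0, so (v, y) = (7/4, -2/3).
The Hessian has R_{vv} = -4, R_{yy} = -6, R_{vy} = 0, giving D = 24 > 0 with R_{vv} < 0, so the point is a local maximum.
R(7/4, -2/3) = 59/24.

59/24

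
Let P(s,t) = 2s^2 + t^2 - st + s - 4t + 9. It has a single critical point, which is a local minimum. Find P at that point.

34/7

∂P/∂s = 4s - t + 1 = 0 and ∂P/∂t = -s + 2t - 4 = 0, so (s, t) = (2/7, 15/7).
The Hessian has P_{ss} = 4, P_{tt} = 2, P_{st} = -1, giving D = 7 > 0 with P_{ss} > 0, so the point is a local minimum.
P(2/7, 15/7) = 34/7.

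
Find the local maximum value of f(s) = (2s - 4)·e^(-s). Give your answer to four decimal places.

By the product rule, f'(s) = (-2s + 6)·e^(-s). Since e^(-s) > 0, the only critical point is s = 3.
f''(3) has the same sign as -2 < 0, so this is a local maximum.
f(3) = (2)·e^(-3) ≈ 0.0996.

0.0996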